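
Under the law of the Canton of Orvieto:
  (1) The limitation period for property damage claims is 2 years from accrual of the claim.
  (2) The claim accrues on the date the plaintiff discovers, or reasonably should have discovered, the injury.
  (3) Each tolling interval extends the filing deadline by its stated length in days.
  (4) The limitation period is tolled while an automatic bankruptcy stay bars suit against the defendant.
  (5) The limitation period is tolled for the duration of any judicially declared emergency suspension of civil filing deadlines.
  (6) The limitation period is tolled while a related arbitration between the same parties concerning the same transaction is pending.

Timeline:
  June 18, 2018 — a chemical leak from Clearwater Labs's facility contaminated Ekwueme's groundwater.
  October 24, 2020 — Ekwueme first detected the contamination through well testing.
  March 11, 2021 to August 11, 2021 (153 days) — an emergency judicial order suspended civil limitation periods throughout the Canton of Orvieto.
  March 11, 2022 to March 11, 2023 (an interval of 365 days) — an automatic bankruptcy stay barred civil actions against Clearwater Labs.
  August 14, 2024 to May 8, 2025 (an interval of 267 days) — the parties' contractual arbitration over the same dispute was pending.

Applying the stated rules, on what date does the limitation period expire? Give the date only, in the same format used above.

March 25, 2024

Accrual is tied to discovery, so the period began on October 24, 2020 rather than on June 18, 2018 when the act occurred.
2 years from October 24, 2020 is October 24, 2022.
The emergency suspension of filing deadlines from March 11, 2021 to August 11, 2021 tolled the period for 153 days, extending the deadline to March 26, 2023.
Because the automatic bankruptcy stay ran from March 11, 2022 to March 11, 2023, the deadline is extended by 365 days to March 25, 2024.
The pending related arbitration from August 14, 2024 to May 8, 2025 began after the period had already run on March 25, 2024, so it has no tolling effect.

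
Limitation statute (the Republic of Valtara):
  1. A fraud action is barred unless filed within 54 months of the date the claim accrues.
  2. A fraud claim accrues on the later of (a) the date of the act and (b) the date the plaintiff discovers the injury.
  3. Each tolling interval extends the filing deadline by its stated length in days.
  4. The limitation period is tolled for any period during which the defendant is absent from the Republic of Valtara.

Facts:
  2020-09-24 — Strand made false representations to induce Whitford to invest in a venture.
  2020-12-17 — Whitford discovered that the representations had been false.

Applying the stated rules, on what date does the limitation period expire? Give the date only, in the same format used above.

The claim accrued on 2020-12-17 — the later of the 2020-09-24 act and the 2020-12-17 discovery.
Adding the 54 months base period to 2020-12-17 gives a deadline of 2025-06-17, before any tolling.

2025-06-17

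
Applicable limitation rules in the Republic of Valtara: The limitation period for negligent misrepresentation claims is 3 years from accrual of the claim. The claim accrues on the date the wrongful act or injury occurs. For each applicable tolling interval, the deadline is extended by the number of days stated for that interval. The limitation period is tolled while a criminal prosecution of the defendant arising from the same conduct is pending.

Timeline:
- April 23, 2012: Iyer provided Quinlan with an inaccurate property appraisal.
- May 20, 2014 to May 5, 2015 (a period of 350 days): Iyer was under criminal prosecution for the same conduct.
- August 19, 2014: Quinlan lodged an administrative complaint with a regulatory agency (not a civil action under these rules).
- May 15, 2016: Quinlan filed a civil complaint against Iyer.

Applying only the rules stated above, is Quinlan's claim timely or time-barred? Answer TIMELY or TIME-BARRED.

TIME-BARRED

The claim accrued on April 23, 2012, the date of the act.
Adding the 3 years base period to April 23, 2012 gives a deadline of April 23, 2015, before any tolling.
The period was tolled for 350 days by the pending criminal prosecution (May 20, 2014 to May 5, 2015), pushing the deadline to April 7, 2016.
None of the other events listed affects the running of the period under the stated rules.
Quinlan filed on May 15, 2016, after the April 7, 2016 deadline, so the action is time-barred.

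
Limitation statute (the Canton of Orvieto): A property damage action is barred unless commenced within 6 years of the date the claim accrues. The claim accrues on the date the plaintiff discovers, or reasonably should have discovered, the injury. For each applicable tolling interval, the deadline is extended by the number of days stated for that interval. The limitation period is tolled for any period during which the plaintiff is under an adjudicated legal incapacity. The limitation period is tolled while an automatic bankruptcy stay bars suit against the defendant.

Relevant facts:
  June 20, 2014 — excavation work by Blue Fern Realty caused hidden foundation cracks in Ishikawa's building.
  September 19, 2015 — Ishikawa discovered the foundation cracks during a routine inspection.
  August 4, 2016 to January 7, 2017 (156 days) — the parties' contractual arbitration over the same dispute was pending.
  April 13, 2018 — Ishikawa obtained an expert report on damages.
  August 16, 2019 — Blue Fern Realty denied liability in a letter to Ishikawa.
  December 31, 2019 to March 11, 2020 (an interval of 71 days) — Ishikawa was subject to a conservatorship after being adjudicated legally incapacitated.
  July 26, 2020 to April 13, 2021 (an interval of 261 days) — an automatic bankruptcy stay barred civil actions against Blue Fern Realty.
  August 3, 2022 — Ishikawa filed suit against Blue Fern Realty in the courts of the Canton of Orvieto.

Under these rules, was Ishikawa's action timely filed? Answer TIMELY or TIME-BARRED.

Under the discovery rule, the claim accrued on September 19, 2015, when Ishikawa discovered the injury — not on the June 20, 2014 date of the underlying act.
Adding the 6 years base period to September 19, 2015 gives a deadline of September 19, 2021, before any tolling.
Because the plaintiff's legal incapacity ran from December 31, 2019 to March 11, 2020, the deadline is extended by 71 days to November 29, 2021.
Because the automatic bankruptcy stay ran from July 26, 2020 to April 13, 2021, the deadline is extended by 261 days to August 17, 2022.
Although a pending arbitration ran from August 4, 2016 to January 7, 2017, the stated rules do not make that a tolling event, so it is disregarded.
Nothing else in the chronology tolls or restarts the period.
The August 3, 2022 filing precedes the August 17, 2022 deadline; the claim is timely.

TIMELY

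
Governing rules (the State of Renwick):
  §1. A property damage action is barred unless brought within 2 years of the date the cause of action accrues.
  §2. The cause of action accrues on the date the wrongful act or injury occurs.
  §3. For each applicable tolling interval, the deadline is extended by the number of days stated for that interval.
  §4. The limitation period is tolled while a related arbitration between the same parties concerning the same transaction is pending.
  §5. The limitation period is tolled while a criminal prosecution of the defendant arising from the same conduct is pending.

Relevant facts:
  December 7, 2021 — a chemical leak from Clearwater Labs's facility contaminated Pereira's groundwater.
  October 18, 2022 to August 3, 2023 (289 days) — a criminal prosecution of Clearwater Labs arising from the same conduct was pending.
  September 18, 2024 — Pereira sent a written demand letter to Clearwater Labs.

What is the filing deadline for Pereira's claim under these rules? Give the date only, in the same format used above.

September 21, 2024

The limitation period began to run on December 7, 2021.
Adding the 2 years base period to December 7, 2021 gives a deadline of December 7, 2023, before any tolling.
Because the pending criminal prosecution ran from October 18, 2022 to August 3, 2023, the deadline is extended by 289 days to September 21, 2024.
None of the other events listed affects the running of the period under the stated rules.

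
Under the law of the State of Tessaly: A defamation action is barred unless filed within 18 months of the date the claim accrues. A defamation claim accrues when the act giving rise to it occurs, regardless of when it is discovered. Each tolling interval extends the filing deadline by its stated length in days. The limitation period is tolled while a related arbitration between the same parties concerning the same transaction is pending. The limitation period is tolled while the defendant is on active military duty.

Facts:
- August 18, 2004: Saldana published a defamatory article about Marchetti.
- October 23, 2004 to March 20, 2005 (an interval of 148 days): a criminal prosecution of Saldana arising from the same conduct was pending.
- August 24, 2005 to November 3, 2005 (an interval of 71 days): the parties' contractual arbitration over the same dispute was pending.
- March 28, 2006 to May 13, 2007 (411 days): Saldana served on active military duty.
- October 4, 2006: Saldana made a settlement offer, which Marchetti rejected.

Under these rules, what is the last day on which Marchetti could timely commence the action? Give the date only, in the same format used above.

The claim accrued on August 18, 2004, when the wrongful act occurred.
18 months from August 18, 2004 is February 18, 2006.
The pending related arbitration from August 24, 2005 to November 3, 2005 tolled the period for 71 days, extending the deadline to April 30, 2006.
The defendant's active military service from March 28, 2006 to May 13, 2007 tolled the period for 411 days, extending the deadline to June 15, 2007.
The pending criminal prosecution from October 23, 2004 to March 20, 2005 does not toll the period, because no stated rule makes a criminal prosecution a tolling event.
The other events in the timeline have no effect on the limitation period under the stated rules.

June 15, 2007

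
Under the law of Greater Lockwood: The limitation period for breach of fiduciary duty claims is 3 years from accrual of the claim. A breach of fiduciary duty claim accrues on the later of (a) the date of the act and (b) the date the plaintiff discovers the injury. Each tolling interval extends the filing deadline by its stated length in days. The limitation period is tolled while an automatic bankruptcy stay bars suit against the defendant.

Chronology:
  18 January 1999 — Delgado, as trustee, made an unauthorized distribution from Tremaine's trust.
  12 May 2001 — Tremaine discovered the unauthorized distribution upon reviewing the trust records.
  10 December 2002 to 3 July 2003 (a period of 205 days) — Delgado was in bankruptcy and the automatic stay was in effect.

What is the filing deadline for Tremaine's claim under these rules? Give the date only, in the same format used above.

The claim accrued on 12 May 2001 — the later of the 18 January 1999 act and the 12 May 2001 discovery.
3 years from 12 May 2001 is 12 May 2004.
The period was tolled for 205 days by the automatic bankruptcy stay (10 December 2002 to 3 July 2003), pushing the deadline to 3 December 2004.

3 December 2004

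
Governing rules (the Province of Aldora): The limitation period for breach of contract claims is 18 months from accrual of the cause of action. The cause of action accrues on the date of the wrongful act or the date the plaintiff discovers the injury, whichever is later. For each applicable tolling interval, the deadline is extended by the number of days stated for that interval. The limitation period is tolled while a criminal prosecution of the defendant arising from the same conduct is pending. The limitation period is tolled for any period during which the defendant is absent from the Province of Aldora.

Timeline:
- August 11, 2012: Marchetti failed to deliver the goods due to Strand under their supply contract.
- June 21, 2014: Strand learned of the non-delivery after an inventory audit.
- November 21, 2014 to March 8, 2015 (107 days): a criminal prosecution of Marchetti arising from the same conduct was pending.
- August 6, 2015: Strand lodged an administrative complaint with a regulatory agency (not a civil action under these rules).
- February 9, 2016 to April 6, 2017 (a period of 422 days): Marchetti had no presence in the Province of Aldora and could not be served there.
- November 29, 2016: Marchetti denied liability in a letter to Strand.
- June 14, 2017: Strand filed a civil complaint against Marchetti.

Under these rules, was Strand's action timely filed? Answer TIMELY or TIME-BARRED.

TIME-BARRED

Taking the later of the act (August 11, 2012) and discovery (June 21, 2014), the claim accrued on June 21, 2014.
18 months from June 21, 2014 is December 21, 2015.
The pending criminal prosecution from November 21, 2014 to March 8, 2015 tolled the period for 107 days, extending the deadline to April 6, 2016.
The period was tolled for 422 days by the defendant's absence from the jurisdiction (February 9, 2016 to April 6, 2017), pushing the deadline to June 2, 2017.
Nothing else in the chronology tolls or restarts the period.
The June 14, 2017 filing falls after the June 2, 2017 deadline; the claim is time-barred.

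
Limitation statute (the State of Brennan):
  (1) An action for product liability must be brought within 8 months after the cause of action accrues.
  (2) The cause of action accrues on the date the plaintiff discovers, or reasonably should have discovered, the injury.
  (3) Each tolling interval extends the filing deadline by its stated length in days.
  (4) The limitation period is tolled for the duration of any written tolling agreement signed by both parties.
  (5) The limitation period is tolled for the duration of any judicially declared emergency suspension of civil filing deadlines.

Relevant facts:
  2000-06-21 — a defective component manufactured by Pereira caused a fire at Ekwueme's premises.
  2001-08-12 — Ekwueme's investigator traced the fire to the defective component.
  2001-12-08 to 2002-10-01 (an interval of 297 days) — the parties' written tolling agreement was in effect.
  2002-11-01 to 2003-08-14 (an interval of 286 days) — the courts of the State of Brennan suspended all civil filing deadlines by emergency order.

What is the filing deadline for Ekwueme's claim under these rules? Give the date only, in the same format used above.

Under the discovery rule, the claim accrued on 2001-08-12, when Ekwueme discovered the injury — not on the 2000-06-21 date of the underlying act.
8 months from 2001-08-12 is 2002-04-12.
Because the written tolling agreement ran from 2001-12-08 to 2002-10-01, the deadline is extended by 297 days to 2003-02-03.
Because the emergency suspension of filing deadlines ran from 2002-11-01 to 2003-08-14, the deadline is extended by 286 days to 2003-11-16.

2003-11-16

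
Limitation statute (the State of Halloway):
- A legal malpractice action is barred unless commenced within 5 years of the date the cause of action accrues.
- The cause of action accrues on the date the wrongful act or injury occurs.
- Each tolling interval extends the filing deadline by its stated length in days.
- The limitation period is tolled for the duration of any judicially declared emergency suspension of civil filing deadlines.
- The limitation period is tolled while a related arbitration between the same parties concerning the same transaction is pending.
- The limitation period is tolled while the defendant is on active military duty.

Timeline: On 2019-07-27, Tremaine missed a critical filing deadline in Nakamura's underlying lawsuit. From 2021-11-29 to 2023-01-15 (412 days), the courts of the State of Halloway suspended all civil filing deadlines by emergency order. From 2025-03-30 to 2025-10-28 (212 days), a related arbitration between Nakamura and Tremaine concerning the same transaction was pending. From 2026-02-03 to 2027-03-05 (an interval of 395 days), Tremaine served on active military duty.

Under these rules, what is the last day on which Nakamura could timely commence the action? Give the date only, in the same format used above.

The claim accrued on 2019-07-27, when the wrongful act occurred.
Adding the 5 years base period to 2019-07-27 gives a deadline of 2024-07-27, before any tolling.
Because the emergency suspension of filing deadlines ran from 2021-11-29 to 2023-01-15, the deadline is extended by 412 days to 2025-09-12.
The pending related arbitration from 2025-03-30 to 2025-10-28 tolled the period for 212 days, extending the deadline to 2026-04-12.
The defendant's active military service from 2026-02-03 to 2027-03-05 tolled the period for 395 days, extending the deadline to 2027-05-12.

2027-05-12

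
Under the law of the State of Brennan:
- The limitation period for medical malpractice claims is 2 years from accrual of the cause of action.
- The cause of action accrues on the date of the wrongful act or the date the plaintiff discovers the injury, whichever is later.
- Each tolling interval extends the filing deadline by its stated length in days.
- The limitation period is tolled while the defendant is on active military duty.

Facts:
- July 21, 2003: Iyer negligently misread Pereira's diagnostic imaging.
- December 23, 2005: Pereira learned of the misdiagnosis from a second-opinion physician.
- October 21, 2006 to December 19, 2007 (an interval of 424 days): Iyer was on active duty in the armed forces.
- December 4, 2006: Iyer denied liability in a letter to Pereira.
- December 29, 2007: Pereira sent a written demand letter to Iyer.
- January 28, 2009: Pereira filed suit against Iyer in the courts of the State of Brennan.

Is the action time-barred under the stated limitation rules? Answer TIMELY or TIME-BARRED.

The claim accrued on December 23, 2005 — the later of the July 21, 2003 act and the December 23, 2005 discovery.
2 years from December 23, 2005 is December 23, 2007.
The period was tolled for 424 days by the defendant's active military service (October 21, 2006 to December 19, 2007), pushing the deadline to February 19, 2009.
None of the other events listed affects the running of the period under the stated rules.
Filing on January 28, 2009 beat the February 19, 2009 deadline — the action is timely.

TIMELY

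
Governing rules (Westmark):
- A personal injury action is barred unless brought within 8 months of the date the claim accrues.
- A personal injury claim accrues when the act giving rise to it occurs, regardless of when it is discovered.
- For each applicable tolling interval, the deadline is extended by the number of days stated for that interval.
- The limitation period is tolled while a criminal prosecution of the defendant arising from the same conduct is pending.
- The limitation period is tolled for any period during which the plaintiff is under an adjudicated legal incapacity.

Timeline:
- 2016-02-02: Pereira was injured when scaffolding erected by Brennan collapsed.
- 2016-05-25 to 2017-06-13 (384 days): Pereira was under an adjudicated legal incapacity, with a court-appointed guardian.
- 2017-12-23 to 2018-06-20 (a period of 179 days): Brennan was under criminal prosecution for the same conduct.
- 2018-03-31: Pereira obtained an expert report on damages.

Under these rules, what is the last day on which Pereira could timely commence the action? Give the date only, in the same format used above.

The claim accrued on 2016-02-02, the date of the act.
The untolled deadline — 8 months after 2016-02-02 — is 2016-10-02.
Because the plaintiff's legal incapacity ran from 2016-05-25 to 2017-06-13, the deadline is extended by 384 days to 2017-10-21.
The pending criminal prosecution from 2017-12-23 to 2018-06-20 began after the period had already run on 2017-10-21, so it has no tolling effect.
The other events in the timeline have no effect on the limitation period under the stated rules.

2017-10-21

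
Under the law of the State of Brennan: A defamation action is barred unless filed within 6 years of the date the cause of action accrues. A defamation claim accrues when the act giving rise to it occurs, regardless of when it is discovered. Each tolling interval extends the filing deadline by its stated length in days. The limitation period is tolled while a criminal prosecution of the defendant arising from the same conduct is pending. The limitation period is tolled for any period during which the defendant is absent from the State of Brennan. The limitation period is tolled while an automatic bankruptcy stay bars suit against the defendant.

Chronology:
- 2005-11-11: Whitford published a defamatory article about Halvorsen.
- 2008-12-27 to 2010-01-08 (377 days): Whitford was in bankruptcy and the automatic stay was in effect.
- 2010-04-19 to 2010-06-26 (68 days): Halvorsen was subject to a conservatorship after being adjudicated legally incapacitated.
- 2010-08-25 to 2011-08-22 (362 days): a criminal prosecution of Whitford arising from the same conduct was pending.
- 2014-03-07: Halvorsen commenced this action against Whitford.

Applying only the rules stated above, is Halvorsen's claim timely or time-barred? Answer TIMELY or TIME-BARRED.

The cause of action accrued on 2005-11-11, the date of the act.
The untolled deadline — 6 years after 2005-11-11 — is 2011-11-11.
Because the automatic bankruptcy stay ran from 2008-12-27 to 2010-01-08, the deadline is extended by 377 days to 2012-11-22.
The pending criminal prosecution from 2010-08-25 to 2011-08-22 tolled the period for 362 days, extending the deadline to 2013-11-19.
Although the plaintiff's incapacity ran from 2010-04-19 to 2010-06-26, the stated rules do not make that a tolling event, so it is disregarded.
Filing on 2014-03-07 missed the 2013-11-19 deadline — the action is time-barred.

TIME-BARRED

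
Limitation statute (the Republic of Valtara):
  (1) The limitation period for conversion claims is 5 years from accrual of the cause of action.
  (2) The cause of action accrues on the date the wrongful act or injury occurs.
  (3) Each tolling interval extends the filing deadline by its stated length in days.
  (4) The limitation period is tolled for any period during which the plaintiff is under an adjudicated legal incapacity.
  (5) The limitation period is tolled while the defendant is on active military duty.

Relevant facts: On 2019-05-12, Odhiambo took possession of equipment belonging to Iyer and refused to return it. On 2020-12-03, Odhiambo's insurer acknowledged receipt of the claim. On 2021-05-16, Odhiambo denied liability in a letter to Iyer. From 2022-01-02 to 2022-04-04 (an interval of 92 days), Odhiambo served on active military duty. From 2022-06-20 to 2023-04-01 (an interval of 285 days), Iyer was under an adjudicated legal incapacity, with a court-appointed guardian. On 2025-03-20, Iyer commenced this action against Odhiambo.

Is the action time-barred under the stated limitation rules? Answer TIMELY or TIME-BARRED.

The cause of action accrued on 2019-05-12, the date of the act.
5 years from 2019-05-12 is 2024-05-12.
The defendant's active military service from 2022-01-02 to 2022-04-04 tolled the period for 92 days, extending the deadline to 2024-08-12.
The period was tolled for 285 days by the plaintiff's legal incapacity (2022-06-20 to 2023-04-01), pushing the deadline to 2025-05-24.
None of the other events listed affects the running of the period under the stated rules.
The 2025-03-20 filing precedes the 2025-05-24 deadline; the claim is timely.

TIMELY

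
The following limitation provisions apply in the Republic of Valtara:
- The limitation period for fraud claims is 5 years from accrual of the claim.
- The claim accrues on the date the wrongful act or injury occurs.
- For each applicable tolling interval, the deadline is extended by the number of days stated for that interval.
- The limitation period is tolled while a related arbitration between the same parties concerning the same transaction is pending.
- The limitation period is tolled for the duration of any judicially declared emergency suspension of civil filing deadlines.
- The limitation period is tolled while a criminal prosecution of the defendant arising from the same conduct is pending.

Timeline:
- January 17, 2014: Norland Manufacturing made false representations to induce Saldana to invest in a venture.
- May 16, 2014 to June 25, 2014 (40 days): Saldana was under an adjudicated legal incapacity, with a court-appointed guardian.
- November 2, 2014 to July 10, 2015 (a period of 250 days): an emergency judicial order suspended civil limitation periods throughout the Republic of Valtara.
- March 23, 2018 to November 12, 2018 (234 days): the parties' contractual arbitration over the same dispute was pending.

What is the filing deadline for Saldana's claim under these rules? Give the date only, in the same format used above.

May 15, 2020

The claim accrued on January 17, 2014, the date of the act.
5 years from January 17, 2014 is January 17, 2019.
Because the emergency suspension of filing deadlines ran from November 2, 2014 to July 10, 2015, the deadline is extended by 250 days to September 24, 2019.
Because the pending related arbitration ran from March 23, 2018 to November 12, 2018, the deadline is extended by 234 days to May 15, 2020.
Although the plaintiff's incapacity ran from May 16, 2014 to June 25, 2014, the stated rules do not make that a tolling event, so it is disregarded.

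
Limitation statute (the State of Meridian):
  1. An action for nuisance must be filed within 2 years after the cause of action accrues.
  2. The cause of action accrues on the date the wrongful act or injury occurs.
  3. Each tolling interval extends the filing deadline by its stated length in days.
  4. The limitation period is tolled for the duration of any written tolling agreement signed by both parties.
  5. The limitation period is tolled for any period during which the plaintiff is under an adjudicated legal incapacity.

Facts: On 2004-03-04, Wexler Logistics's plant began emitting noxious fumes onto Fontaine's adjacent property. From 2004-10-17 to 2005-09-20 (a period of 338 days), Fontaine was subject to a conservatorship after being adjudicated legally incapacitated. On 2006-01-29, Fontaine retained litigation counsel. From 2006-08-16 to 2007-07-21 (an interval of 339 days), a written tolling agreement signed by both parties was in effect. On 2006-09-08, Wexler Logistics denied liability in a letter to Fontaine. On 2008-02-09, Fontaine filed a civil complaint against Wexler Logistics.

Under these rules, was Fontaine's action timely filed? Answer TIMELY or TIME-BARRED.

TIME-BARRED

The claim accrued on 2004-03-04, when the wrongful act occurred.
The untolled deadline — 2 years after 2004-03-04 — is 2006-03-04.
The period was tolled for 338 days by the plaintiff's legal incapacity (2004-10-17 to 2005-09-20), pushing the deadline to 2007-02-05.
The period was tolled for 339 days by the written tolling agreement (2006-08-16 to 2007-07-21), pushing the deadline to 2008-01-10.
None of the other events listed affects the running of the period under the stated rules.
The 2008-02-09 filing falls after the 2008-01-10 deadline; the claim is time-barred.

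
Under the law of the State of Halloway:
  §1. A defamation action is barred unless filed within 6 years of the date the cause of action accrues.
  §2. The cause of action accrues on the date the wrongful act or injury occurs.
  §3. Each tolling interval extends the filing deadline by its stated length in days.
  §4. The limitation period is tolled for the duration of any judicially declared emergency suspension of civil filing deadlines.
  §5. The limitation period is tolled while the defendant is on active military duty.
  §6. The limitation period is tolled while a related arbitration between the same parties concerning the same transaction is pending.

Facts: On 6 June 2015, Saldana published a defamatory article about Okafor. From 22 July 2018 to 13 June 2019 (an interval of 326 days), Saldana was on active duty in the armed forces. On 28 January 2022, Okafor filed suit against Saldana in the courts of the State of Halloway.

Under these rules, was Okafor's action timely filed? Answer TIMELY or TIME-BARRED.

The claim accrued on 6 June 2015, when the wrongful act occurred.
6 years from 6 June 2015 is 6 June 2021.
Because the defendant's active military service ran from 22 July 2018 to 13 June 2019, the deadline is extended by 326 days to 28 April 2022.
Filing on 28 January 2022 beat the 28 April 2022 deadline — the action is timely.

TIMELY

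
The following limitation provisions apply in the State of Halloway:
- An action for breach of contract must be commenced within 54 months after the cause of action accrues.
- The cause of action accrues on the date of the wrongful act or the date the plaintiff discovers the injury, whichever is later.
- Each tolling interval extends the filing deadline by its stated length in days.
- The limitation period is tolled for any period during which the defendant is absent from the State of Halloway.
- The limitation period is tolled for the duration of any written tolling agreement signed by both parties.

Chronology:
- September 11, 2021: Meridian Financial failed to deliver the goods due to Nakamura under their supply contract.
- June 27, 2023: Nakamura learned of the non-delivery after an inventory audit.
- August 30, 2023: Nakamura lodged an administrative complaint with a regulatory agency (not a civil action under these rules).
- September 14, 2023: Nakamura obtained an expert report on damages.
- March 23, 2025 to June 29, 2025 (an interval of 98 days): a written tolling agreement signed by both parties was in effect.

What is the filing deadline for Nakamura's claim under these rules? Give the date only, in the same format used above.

The claim accrued on June 27, 2023 — the later of the September 11, 2021 act and the June 27, 2023 discovery.
Adding the 54 months base period to June 27, 2023 gives a deadline of December 27, 2027, before any tolling.
Because the written tolling agreement ran from March 23, 2025 to June 29, 2025, the deadline is extended by 98 days to April 3, 2028.
The other events in the timeline have no effect on the limitation period under the stated rules.

April 3, 2028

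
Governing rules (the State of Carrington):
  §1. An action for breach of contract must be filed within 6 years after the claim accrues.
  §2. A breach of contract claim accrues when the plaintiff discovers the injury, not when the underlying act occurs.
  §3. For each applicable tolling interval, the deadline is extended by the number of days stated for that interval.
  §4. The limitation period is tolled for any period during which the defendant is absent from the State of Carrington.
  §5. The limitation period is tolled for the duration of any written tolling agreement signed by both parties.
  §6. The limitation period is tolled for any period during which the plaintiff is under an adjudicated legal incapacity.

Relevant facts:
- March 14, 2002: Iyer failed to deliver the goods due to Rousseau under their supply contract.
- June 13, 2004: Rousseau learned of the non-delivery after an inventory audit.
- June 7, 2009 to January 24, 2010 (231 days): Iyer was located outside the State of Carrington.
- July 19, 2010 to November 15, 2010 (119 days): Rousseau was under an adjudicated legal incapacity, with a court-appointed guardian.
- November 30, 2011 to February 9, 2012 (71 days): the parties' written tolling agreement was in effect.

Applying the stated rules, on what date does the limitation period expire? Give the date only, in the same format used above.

Accrual is tied to discovery, so the period began on June 13, 2004 rather than on March 14, 2002 when the act occurred.
Adding the 6 years base period to June 13, 2004 gives a deadline of June 13, 2010, before any tolling.
Because the defendant's absence from the jurisdiction ran from June 7, 2009 to January 24, 2010, the deadline is extended by 231 days to January 30, 2011.
Because the plaintiff's legal incapacity ran from July 19, 2010 to November 15, 2010, the deadline is extended by 119 days to May 29, 2011.
By the time the written tolling agreement began on November 30, 2011, the limitation period had already expired on May 29, 2011; that interval cannot revive it.

May 29, 2011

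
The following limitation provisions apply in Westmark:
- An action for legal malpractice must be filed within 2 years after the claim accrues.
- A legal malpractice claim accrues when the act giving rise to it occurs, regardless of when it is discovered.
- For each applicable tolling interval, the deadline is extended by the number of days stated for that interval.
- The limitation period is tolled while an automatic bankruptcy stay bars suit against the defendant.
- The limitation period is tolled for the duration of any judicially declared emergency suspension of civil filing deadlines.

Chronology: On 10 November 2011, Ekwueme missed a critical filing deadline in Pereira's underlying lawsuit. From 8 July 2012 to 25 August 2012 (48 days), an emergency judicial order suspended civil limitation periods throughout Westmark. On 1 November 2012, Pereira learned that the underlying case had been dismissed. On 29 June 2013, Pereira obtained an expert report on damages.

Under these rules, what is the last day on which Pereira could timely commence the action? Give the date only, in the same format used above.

28 December 2013

The claim accrued on 10 November 2011, when the wrongful act occurred; under the stated occurrence rule the 1 November 2012 discovery does not delay accrual.
The untolled deadline — 2 years after 10 November 2011 — is 10 November 2013.
The emergency suspension of filing deadlines from 8 July 2012 to 25 August 2012 tolled the period for 48 days, extending the deadline to 28 December 2013.
Nothing else in the chronology tolls or restarts the period.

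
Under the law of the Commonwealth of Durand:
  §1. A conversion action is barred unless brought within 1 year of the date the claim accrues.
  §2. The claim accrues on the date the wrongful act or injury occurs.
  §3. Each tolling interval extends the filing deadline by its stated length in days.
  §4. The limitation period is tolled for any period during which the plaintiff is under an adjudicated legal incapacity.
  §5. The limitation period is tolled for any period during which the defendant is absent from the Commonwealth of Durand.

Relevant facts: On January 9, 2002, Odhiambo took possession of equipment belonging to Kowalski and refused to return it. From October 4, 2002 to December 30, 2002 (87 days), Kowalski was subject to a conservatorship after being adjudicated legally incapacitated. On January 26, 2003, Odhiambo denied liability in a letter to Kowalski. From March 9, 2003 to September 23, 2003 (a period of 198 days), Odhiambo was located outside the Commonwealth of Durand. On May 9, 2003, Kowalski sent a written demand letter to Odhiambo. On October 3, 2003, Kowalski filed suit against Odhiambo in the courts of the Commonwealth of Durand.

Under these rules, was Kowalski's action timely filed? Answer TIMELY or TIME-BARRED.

TIMELY

The claim accrued on January 9, 2002, the date of the act.
The untolled deadline — 1 year after January 9, 2002 — is January 9, 2003.
The plaintiff's legal incapacity from October 4, 2002 to December 30, 2002 tolled the period for 87 days, extending the deadline to April 6, 2003.
The defendant's absence from the jurisdiction from March 9, 2003 to September 23, 2003 tolled the period for 198 days, extending the deadline to October 21, 2003.
Nothing else in the chronology tolls or restarts the period.
Kowalski filed on October 3, 2003, before the October 21, 2003 deadline, so the action is timely.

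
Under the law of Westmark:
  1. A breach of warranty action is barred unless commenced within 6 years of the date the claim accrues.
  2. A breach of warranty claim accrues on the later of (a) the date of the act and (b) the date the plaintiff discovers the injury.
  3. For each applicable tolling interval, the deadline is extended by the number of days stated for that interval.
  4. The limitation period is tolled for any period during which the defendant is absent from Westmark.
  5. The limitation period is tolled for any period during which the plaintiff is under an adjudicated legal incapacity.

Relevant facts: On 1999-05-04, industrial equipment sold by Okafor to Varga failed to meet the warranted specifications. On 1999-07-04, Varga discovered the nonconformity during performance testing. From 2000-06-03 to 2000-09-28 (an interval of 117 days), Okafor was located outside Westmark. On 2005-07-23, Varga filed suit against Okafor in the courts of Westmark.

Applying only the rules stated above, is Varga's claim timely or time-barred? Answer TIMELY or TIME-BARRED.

Because discovery on 1999-07-04 post-dates the 1999-05-04 act, accrual under the later-of rule falls on 1999-07-04.
6 years from 1999-07-04 is 2005-07-04.
The defendant's absence from the jurisdiction from 2000-06-03 to 2000-09-28 tolled the period for 117 days, extending the deadline to 2005-10-29.
Varga filed on 2005-07-23, before the 2005-10-29 deadline, so the action is timely.

TIMELY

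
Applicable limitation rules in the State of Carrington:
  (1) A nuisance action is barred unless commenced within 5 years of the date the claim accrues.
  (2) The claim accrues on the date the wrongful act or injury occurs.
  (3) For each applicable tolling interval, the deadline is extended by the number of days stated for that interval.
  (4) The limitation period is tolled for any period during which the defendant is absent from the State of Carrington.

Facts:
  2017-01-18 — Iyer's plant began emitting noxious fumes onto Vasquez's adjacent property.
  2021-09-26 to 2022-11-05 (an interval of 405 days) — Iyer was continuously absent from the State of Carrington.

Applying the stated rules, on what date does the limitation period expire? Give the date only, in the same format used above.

The claim accrued on 2017-01-18, when the wrongful act occurred.
The untolled deadline — 5 years after 2017-01-18 — is 2022-01-18.
Because the defendant's absence from the jurisdiction ran from 2021-09-26 to 2022-11-05, the deadline is extended by 405 days to 2023-02-27.

2023-02-27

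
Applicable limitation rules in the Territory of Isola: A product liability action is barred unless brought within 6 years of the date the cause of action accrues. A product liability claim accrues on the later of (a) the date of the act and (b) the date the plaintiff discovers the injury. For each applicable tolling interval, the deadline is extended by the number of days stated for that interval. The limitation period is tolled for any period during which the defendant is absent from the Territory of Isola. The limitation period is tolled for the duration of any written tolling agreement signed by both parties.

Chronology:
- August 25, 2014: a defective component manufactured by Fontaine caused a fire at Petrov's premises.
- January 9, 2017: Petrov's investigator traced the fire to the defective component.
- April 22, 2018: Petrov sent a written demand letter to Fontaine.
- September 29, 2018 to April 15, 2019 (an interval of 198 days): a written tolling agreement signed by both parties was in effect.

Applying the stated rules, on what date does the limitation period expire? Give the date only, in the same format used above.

The claim accrued on January 9, 2017 — the later of the August 25, 2014 act and the January 9, 2017 discovery.
Adding the 6 years base period to January 9, 2017 gives a deadline of January 9, 2023, before any tolling.
The period was tolled for 198 days by the written tolling agreement (September 29, 2018 to April 15, 2019), pushing the deadline to July 26, 2023.
Nothing else in the chronology tolls or restarts the period.

July 26, 2023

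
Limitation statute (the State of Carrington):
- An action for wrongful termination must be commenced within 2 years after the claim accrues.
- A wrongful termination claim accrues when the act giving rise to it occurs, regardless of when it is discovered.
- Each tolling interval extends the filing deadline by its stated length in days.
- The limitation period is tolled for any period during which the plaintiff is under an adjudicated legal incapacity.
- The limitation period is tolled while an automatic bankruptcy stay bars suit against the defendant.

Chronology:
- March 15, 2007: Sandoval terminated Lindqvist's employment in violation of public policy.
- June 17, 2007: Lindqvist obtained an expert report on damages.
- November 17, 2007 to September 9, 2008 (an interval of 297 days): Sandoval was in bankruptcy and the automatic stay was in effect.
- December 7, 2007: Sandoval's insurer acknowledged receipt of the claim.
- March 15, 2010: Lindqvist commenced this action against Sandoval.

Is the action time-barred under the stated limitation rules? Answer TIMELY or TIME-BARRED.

The claim accrued on March 15, 2007, when the wrongful act occurred.
Adding the 2 years base period to March 15, 2007 gives a deadline of March 15, 2009, before any tolling.
Because the automatic bankruptcy stay ran from November 17, 2007 to September 9, 2008, the deadline is extended by 297 days to January 6, 2010.
None of the other events listed affects the running of the period under the stated rules.
Lindqvist filed on March 15, 2010, after the January 6, 2010 deadline, so the action is time-barred.

TIME-BARRED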